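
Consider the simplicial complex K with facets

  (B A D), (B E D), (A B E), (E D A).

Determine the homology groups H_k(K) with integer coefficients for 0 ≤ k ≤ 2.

H_0 ≅ Z,  H_1 = 0,  H_2 ≅ Z.

Fix the vertex order A < B < D < E and write every simplex with vertices in increasing order. Then dim K = 2 and the simplices of K are:

  0-simplices (4): A, B, D, E
  1-simplices (6): AB, AD, AE, BD, BE, DE
  2-simplices (4): ABD, ABE, ADE, BDE

giving chain groups C_0 ≅ Z^4, C_1 ≅ Z^6, C_2 ≅ Z^4.

∂_1: C_1 → C_0 sends each edge [p,q] (with p < q) to q − p.
This gives a 4×6 integer matrix of rank 3; reducing to Smith normal form yields diagonal entries (1,1,1).

The boundary map ∂_2: C_2 → C_1 sends each 2-simplex [p,q,r] to [q,r] − [p,r] + [p,q]. For instance
  ∂BDE = DE − BE + BD,
  ∂ADE = DE − AE + AD.
As a 6×4 matrix over Z this has rank 3, with invariant factors (1,1,1).

From H_k ≅ ker(∂_k) / im(∂_{k+1}) we obtain:

  H_0: rank C_0 − rank ∂_1 = 4 − 3 = 1, and the invariant factors of ∂_1 are all 1, so H_0 = Z.
  H_1: rank ker ∂_1 − rank ∂_2 = (6 − 3) − 3 = 0, and the invariant factors of ∂_2 are all 1, so H_1 = 0.
  H_2: rank ker ∂_2 − rank ∂_3 = (4 − 3) − 0 = 1, and there is no ∂_3, so H_2 = Z.

(K is a triangulation of the 2-sphere S^2.)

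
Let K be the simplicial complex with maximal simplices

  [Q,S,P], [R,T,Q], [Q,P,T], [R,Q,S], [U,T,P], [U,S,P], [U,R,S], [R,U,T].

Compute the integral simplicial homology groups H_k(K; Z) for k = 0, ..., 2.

H_0 ≅ Z,  H_1 = 0,  H_2 ≅ Z.

Take the total order P < Q < R < S < T < U on the vertex set. Then K (dimension 2) consists of the simplices:

  0-simplices (6): P, Q, R, S, T, U
  1-simplices (12): PQ, PS, PT, PU, QR, QS, QT, RS, RT, RU, SU, TU
  2-simplices (8): PQS, PQT, PSU, PTU, QRS, QRT, RSU, RTU

giving chain groups C_0 ≅ Z^6, C_1 ≅ Z^12, C_2 ≅ Z^8.

Boundary ∂_1: C_1 → C_0 is given by ∂[p,q] = [q] − [p]. For instance
  ∂PU = U − P.
As a 6×12 matrix over Z this has rank 5, with invariant factors (1,1,1,1,1).

Boundary ∂_2: C_2 → C_1 sends each 2-simplex [p,q,r] to [q,r] − [p,r] + [p,q]. For instance
  ∂QRS = RS − QS + QR,
  ∂PSU = SU − PU + PS.
As a 12×8 matrix over Z this has rank 7, with invariant factors (1,1,1,1,1,1,1).

From H_k ≅ ker(∂_k) / im(∂_{k+1}) we obtain:

  H_0: rank C_0 − rank ∂_1 = 6 − 5 = 1, and the invariant factors of ∂_1 are all 1, so H_0 = Z.
  H_1: rank ker ∂_1 − rank ∂_2 = (12 − 5) − 7 = 0, and the invariant factors of ∂_2 are all 1, so H_1 = 0.
  H_2: rank ker ∂_2 − rank ∂_3 = (8 − 7) − 0 = 1, and there is no ∂_3, so H_2 = Z.

As a check, the Euler characteristic is 6 − 12 + 8 = 2, which agrees with 1 − 0 + 1 = 2.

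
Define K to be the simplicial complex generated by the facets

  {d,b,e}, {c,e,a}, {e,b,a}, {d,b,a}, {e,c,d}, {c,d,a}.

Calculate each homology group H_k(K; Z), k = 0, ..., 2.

H_0 ≅ Z,  H_1 = 0,  H_2 ≅ Z.

Order the vertices as a < b < c < d < e. Listing each simplex with vertices in this order, K has dimension 2 with simplices:

  0-simplices (5): a, b, c, d, e
  1-simplices (9): ab, ac, ad, ae, bd, be, cd, ce, de
  2-simplices (6): abd, abe, acd, ace, bde, cde

so the chain groups are C_0 ≅ Z^5, C_1 ≅ Z^9, C_2 ≅ Z^6.

The boundary map ∂_1: C_1 → C_0 sends each edge [p,q] (with p < q) to q − p. For instance
  ∂ce = e − c.
This gives a 5×9 integer matrix of rank 4; reducing to Smith normal form yields diagonal entries (1,1,1,1).

The boundary map ∂_2: C_2 → C_1 acts by ∂[p,q,r] = [q,r] − [p,r] + [p,q]. For instance
  ∂abd = bd − ad + ab,
  ∂bde = de − be + bd.
The 9×6 boundary matrix has rank 5 and Smith normal form diag(1,1,1,1,1).

From H_k ≅ ker(∂_k) / im(∂_{k+1}) we obtain:

  H_0: rank C_0 − rank ∂_1 = 5 − 4 = 1, and the invariant factors of ∂_1 are all 1, so H_0 ≅ Z.
  H_1: rank ker ∂_1 − rank ∂_2 = (9 − 4) − 5 = 0, and the invariant factors of ∂_2 are all 1, so H_1 ≅ 0.
  H_2: rank ker ∂_2 − rank ∂_3 = (6 − 5) − 0 = 1, and there is no ∂_3, so H_2 ≅ Z.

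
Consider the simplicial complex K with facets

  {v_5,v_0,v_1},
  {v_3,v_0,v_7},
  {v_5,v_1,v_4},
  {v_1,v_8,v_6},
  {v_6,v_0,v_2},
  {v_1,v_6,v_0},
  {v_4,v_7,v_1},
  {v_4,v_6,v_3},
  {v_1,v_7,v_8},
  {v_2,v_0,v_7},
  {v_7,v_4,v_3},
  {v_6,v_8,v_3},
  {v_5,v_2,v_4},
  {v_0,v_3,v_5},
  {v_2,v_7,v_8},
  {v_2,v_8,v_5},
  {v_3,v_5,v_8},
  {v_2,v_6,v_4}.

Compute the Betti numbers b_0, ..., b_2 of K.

b_0 = 1, b_1 = 2, b_2 = 1.

Fix the vertex order v_0 < v_1 < v_2 < v_3 < v_4 < v_5 < v_6 < v_7 < v_8 and write every simplex with vertices in increasing order. Then dim K = 2 and the simplices of K are:

  0-simplices (9): [v_0], [v_1], [v_2], [v_3], [v_4], [v_5], [v_6], [v_7], [v_8]
  1-simplices (27): (27 of them)
  2-simplices (18): (18 of them)

giving chain groups C_0 ≅ Z^9, C_1 ≅ Z^27, C_2 ≅ Z^18.

The boundary map ∂_1: C_1 → C_0 is given by ∂[p,q] = [q] − [p]. For instance
  ∂[v_3,v_7] = [v_7] − [v_3].
The resulting 9×27 matrix has rank 8, and its Smith normal form has invariant factors (1,1,1,1,1,1,1,1).

Boundary ∂_2: C_2 → C_1 acts by ∂[p,q,r] = [q,r] − [p,r] + [p,q]. For instance
  ∂[v_1,v_4,v_7] = [v_4,v_7] − [v_1,v_7] + [v_1,v_4],
  ∂[v_0,v_1,v_6] = [v_1,v_6] − [v_0,v_6] + [v_0,v_1].
This gives a 27×18 integer matrix of rank 17; reducing to Smith normal form yields diagonal entries (1,1,1,1,1,1,1,1,1,1,1,1,1,1,1,1,1).

Reading off H_k = ker ∂_k / im ∂_{k+1}:

  H_0: rank C_0 − rank ∂_1 = 9 − 8 = 1, and the invariant factors of ∂_1 are all 1, so H_0 ≅ Z.
  H_1: rank ker ∂_1 − rank ∂_2 = (27 − 8) − 17 = 2, and the invariant factors of ∂_2 are all 1, so H_1 ≅ Z^2.
  H_2: rank ker ∂_2 − rank ∂_3 = (18 − 17) − 0 = 1, and there is no ∂_3, so H_2 ≅ Z.

As a check, the Euler characteristic is 9 − 27 + 18 = 0, which agrees with 1 − 2 + 1 = 0.
(K is a triangulation of the torus T^2.)

Hence the Betti numbers are b_0 = 1, b_1 = 2, b_2 = 1.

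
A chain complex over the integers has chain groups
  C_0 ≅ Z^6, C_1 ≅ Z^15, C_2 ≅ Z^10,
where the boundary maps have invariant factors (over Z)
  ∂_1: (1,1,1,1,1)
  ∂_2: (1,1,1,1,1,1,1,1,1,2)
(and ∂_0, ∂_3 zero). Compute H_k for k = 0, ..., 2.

H_0 ≅ Z,  H_1 ≅ Z/2,  H_2 = 0.

H_0: b_0 = 6 − 0 − 5 = 1; torsion from ∂_1 factors > 1: none. So H_0 ≅ Z.
H_1: b_1 = 15 − 5 − 10 = 0; torsion from ∂_2 factors > 1: [2]. So H_1 ≅ Z/2.
H_2: b_2 = 10 − 10 − 0 = 0; torsion from ∂_3 factors > 1: none. So H_2 ≅ 0.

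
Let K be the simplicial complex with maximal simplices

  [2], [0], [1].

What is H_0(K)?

H_0 ≅ Z^3.

We work with the vertex ordering 0 < 1 < 2. The simplices of K, each written with vertices in increasing order, are:

  0-simplices (3): [0], [1], [2]

so the chain groups are C_0 ≅ Z^3.

Computing H_k = (kernel of ∂_k) / (image of ∂_{k+1}):

  H_0: rank C_0 − rank ∂_1 = 3 − 0 = 3, and there is no ∂_1, so H_0 = Z^3.

(K is a triangulation of a set of 3 points.)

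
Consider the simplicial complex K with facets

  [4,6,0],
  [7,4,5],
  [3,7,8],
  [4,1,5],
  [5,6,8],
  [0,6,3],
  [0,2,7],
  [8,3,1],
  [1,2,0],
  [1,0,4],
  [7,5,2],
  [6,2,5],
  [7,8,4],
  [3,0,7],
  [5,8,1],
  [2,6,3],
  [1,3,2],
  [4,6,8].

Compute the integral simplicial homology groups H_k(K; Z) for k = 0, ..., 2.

Take the total order 0 < 1 < 2 < 3 < 4 < 5 < 6 < 7 < 8 on the vertex set. Then K (dimension 2) consists of the simplices:

  0-simplices (9): [0], [1], [2], [3], [4], [5], [6], [7], [8]
  1-simplices (27): (27 of them)
  2-simplices (18): [0,1,2], [0,1,4], [0,2,7], [0,3,6], [0,3,7], [0,4,6], [1,2,3], [1,3,8], [1,4,5], [1,5,8], [2,3,6], [2,5,6], [2,5,7], [3,7,8], [4,5,7], [4,6,8], [4,7,8], [5,6,8]

Hence C_0 ≅ Z^9, C_1 ≅ Z^27, C_2 ≅ Z^18.

The boundary map ∂_1: C_1 → C_0 sends each edge [p,q] (with p < q) to q − p. For instance
  ∂[2,6] = [6] − [2].
The 9×27 boundary matrix has rank 8 and Smith normal form diag(1,1,1,1,1,1,1,1).

Boundary ∂_2: C_2 → C_1 sends each 2-simplex [p,q,r] to [q,r] − [p,r] + [p,q]. For instance
  ∂[1,4,5] = [4,5] − [1,5] + [1,4],
  ∂[3,7,8] = [7,8] − [3,8] + [3,7].
The resulting 27×18 matrix has rank 18, and its Smith normal form has invariant factors (1,1,1,1,1,1,1,1,1,1,1,1,1,1,1,1,1,2).

Computing H_k = (kernel of ∂_k) / (image of ∂_{k+1}):

  H_0: rank C_0 − rank ∂_1 = 9 − 8 = 1, and the invariant factors of ∂_1 are all 1, so H_0 ≅ Z.
  H_1: rank ker ∂_1 − rank ∂_2 = (27 − 8) − 18 = 1, and ∂_2 has invariant factor 2 > 1, so H_1 ≅ Z ⊕ Z/2.
  H_2: rank ker ∂_2 − rank ∂_3 = (18 − 18) − 0 = 0, and there is no ∂_3, so H_2 ≅ 0.

As a check, the Euler characteristic is 9 − 27 + 18 = 0, which agrees with 1 − 1 + 0 = 0.
(K is a triangulation of the Klein bottle.)

H_0 ≅ Z,  H_1 ≅ Z ⊕ Z/2,  H_2 = 0.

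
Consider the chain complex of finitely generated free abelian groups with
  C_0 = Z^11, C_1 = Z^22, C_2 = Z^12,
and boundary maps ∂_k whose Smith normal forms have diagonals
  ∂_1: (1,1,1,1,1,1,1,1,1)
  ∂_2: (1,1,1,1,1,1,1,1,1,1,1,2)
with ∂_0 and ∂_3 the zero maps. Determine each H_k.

H_0: b_0 = 11 − 0 − 9 = 2; torsion from ∂_1 factors > 1: none. So H_0 ≅ Z^2.
H_1: b_1 = 22 − 9 − 12 = 1; torsion from ∂_2 factors > 1: [2]. So H_1 ≅ Z ⊕ Z/2Z.
H_2: b_2 = 12 − 12 − 0 = 0; torsion from ∂_3 factors > 1: none. So H_2 ≅ 0.

H_0 ≅ Z^2,  H_1 ≅ Z ⊕ Z/2Z,  H_2 = 0.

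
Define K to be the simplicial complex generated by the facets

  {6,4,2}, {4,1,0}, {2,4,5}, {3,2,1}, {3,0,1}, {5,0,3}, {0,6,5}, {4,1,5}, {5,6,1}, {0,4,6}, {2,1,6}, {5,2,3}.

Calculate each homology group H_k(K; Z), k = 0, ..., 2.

H_0 = Z,  H_1 = Z_2,  H_2 = 0.

K has 7 vertices, 18 edges, 12 triangles.
rank ∂_0 = 0, rank ∂_1 = 6 ⇒ b_0 = 7 − 0 − 6 = 1; all invariant factors of ∂_1 are 1 so no torsion. So H_0 ≅ Z.
rank ∂_1 = 6, rank ∂_2 = 12 ⇒ b_1 = 18 − 6 − 12 = 0; ∂_2 has invariant factor(s) [2] giving torsion. So H_1 ≅ Z_2.
rank ∂_2 = 12, rank ∂_3 = 0 ⇒ b_2 = 12 − 12 − 0 = 0. So H_2 ≅ 0.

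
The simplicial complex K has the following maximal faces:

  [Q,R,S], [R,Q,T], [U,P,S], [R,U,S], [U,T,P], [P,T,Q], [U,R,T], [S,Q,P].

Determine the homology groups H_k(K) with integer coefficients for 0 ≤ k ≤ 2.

Take the total order P < Q < R < S < T < U on the vertex set. Then K (dimension 2) consists of the simplices:

  0-simplices (6): P, Q, R, S, T, U
  1-simplices (12): PQ, PS, PT, PU, QR, QS, QT, RS, RT, RU, SU, TU
  2-simplices (8): PQS, PQT, PSU, PTU, QRS, QRT, RSU, RTU

giving chain groups C_0 ≅ Z^6, C_1 ≅ Z^12, C_2 ≅ Z^8.

The boundary map ∂_1: C_1 → C_0 is given by ∂[p,q] = [q] − [p]. For instance
  ∂QS = S − Q.
This gives a 6×12 integer matrix of rank 5; reducing to Smith normal form yields diagonal entries (1,1,1,1,1).

The boundary map ∂_2: C_2 → C_1 sends each 2-simplex [p,q,r] to [q,r] − [p,r] + [p,q]. For instance
  ∂PTU = TU − PU + PT,
  ∂PQS = QS − PS + PQ.
The resulting 12×8 matrix has rank 7, and its Smith normal form has invariant factors (1,1,1,1,1,1,1).

Now H_k = ker ∂_k / im ∂_{k+1}, so:

  H_0: rank C_0 − rank ∂_1 = 6 − 5 = 1, and the invariant factors of ∂_1 are all 1, so H_0 = Z.
  H_1: rank ker ∂_1 − rank ∂_2 = (12 − 5) − 7 = 0, and the invariant factors of ∂_2 are all 1, so H_1 = 0.
  H_2: rank ker ∂_2 − rank ∂_3 = (8 − 7) − 0 = 1, and there is no ∂_3, so H_2 = Z.

H_0 = Z,  H_1 = 0,  H_2 = Z.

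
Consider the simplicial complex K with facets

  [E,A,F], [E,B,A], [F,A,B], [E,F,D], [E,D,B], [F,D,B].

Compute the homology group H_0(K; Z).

H_0 = Z.

We work with the vertex ordering A < B < D < E < F. The simplices of K, each written with vertices in increasing order, are:

  0-simplices (5): A, B, D, E, F
  1-simplices (9): AB, AE, AF, BD, BE, BF, DE, DF, EF
  2-simplices (6): ABE, ABF, AEF, BDE, BDF, DEF

so the chain groups are C_0 ≅ Z^5, C_1 ≅ Z^9, C_2 ≅ Z^6.

Boundary ∂_1: C_1 → C_0 is given by ∂[p,q] = [q] − [p]. For instance
  ∂EF = F − E.
This gives a 5×9 integer matrix of rank 4; reducing to Smith normal form yields diagonal entries (1,1,1,1).

∂_2: C_2 → C_1 sends each 2-simplex [p,q,r] to [q,r] − [p,r] + [p,q]. For instance
  ∂BDE = DE − BE + BD,
  ∂AEF = EF − AF + AE.
This gives a 9×6 integer matrix of rank 5; reducing to Smith normal form yields diagonal entries (1,1,1,1,1).

Reading off H_k = ker ∂_k / im ∂_{k+1}:

  H_0: rank C_0 − rank ∂_1 = 5 − 4 = 1, and the invariant factors of ∂_1 are all 1, so H_0 ≅ Z.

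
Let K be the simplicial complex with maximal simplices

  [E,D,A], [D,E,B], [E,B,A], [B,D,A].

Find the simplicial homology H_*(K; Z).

H_0 ≅ Z,  H_1 = 0,  H_2 ≅ Z.

K has 4 vertices, 6 edges, 4 triangles.
rank ∂_0 = 0, rank ∂_1 = 3 ⇒ b_0 = 4 − 0 − 3 = 1; all invariant factors of ∂_1 are 1 so no torsion. So H_0 = Z.
rank ∂_1 = 3, rank ∂_2 = 3 ⇒ b_1 = 6 − 3 − 3 = 0; all invariant factors of ∂_2 are 1 so no torsion. So H_1 = 0.
rank ∂_2 = 3, rank ∂_3 = 0 ⇒ b_2 = 4 − 3 − 0 = 1. So H_2 = Z.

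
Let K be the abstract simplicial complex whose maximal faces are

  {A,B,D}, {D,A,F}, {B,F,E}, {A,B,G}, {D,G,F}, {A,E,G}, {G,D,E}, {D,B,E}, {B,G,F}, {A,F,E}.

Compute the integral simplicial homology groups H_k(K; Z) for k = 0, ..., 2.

H_0 ≅ Z,  H_1 ≅ Z/2,  H_2 = 0.

Take the total order A < B < D < E < F < G on the vertex set. Then K (dimension 2) consists of the simplices:

  0-simplices (6): A, B, D, E, F, G
  1-simplices (15): AB, AD, AE, AF, AG, BD, BE, BF, BG, DE, DF, DG, EF, EG, FG
  2-simplices (10): ABD, ABG, ADF, AEF, AEG, BDE, BEF, BFG, DEG, DFG

giving chain groups C_0 ≅ Z^6, C_1 ≅ Z^15, C_2 ≅ Z^10.

Boundary ∂_1: C_1 → C_0 maps an edge to its endpoints' difference, ∂[p,q] = q − p.
The resulting 6×15 matrix has rank 5, and its Smith normal form has invariant factors (1,1,1,1,1).

Boundary ∂_2: C_2 → C_1 acts by ∂[p,q,r] = [q,r] − [p,r] + [p,q]. For instance
  ∂DFG = FG − DG + DF,
  ∂AEF = EF − AF + AE.
As a 15×10 matrix over Z this has rank 10, with invariant factors (1,1,1,1,1,1,1,1,1,2).

From H_k ≅ ker(∂_k) / im(∂_{k+1}) we obtain:

  H_0: rank C_0 − rank ∂_1 = 6 − 5 = 1, and the invariant factors of ∂_1 are all 1, so H_0 ≅ Z.
  H_1: rank ker ∂_1 − rank ∂_2 = (15 − 5) − 10 = 0, and ∂_2 has invariant factor 2 > 1, so H_1 ≅ Z/2.
  H_2: rank ker ∂_2 − rank ∂_3 = (10 − 10) − 0 = 0, and there is no ∂_3, so H_2 ≅ 0.

As a check, the Euler characteristic is 6 − 15 + 10 = 1, which agrees with 1 − 0 + 0 = 1.
(K is a triangulation of the real projective plane RP^2.)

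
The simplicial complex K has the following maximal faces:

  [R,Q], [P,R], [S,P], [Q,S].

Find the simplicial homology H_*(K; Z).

H_0 = Z,  H_1 = Z.

We work with the vertex ordering P < Q < R < S. The simplices of K, each written with vertices in increasing order, are:

  0-simplices (4): P, Q, R, S
  1-simplices (4): PR, PS, QR, QS

Hence C_0 ≅ Z^4, C_1 ≅ Z^4.

The boundary map ∂_1: C_1 → C_0 is given by ∂[p,q] = [q] − [p]. For instance
  ∂QS = S − Q.
The 4×4 boundary matrix has rank 3 and Smith normal form diag(1,1,1).

Reading off H_k = ker ∂_k / im ∂_{k+1}:

  H_0: rank C_0 − rank ∂_1 = 4 − 3 = 1, and the invariant factors of ∂_1 are all 1, so H_0 ≅ Z.
  H_1: rank ker ∂_1 − rank ∂_2 = (4 − 3) − 0 = 1, and there is no ∂_2, so H_1 ≅ Z.

As a check, the Euler characteristic is 4 − 4 = 0, which agrees with 1 − 1 = 0.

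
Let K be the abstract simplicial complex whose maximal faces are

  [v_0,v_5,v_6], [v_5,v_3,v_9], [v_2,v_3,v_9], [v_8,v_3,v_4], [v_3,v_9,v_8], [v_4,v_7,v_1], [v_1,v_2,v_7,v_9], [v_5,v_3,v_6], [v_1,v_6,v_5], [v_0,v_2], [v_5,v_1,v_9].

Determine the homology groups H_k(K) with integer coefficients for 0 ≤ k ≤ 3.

H_0 = Z,  H_1 = Z^2,  H_2 = 0,  H_3 = 0.

Fix the vertex order v_0 < v_1 < v_2 < v_3 < v_4 < v_5 < v_6 < v_7 < v_8 < v_9 and write every simplex with vertices in increasing order. Then dim K = 3 and the simplices of K are:

  0-simplices (10): [v_0], [v_1], [v_2], [v_3], [v_4], [v_5], [v_6], [v_7], [v_8], [v_9]
  1-simplices (23): (23 of them)
  2-simplices (13): (13 of them)
  3-simplices (1): [v_1,v_2,v_7,v_9]

Hence C_0 ≅ Z^10, C_1 ≅ Z^23, C_2 ≅ Z^13, C_3 ≅ Z^1.

Boundary ∂_1: C_1 → C_0 maps an edge to its endpoints' difference, ∂[p,q] = q − p. For instance
  ∂[v_2,v_3] = [v_3] − [v_2].
The 10×23 boundary matrix has rank 9 and Smith normal form diag(1,1,1,1,1,1,1,1,1).

Boundary ∂_2: C_2 → C_1 acts by ∂[p,q,r] = [q,r] − [p,r] + [p,q]. For instance
  ∂[v_3,v_5,v_6] = [v_5,v_6] − [v_3,v_6] + [v_3,v_5],
  ∂[v_1,v_5,v_6] = [v_5,v_6] − [v_1,v_6] + [v_1,v_5].
The 23×13 boundary matrix has rank 12 and Smith normal form diag(1,1,1,1,1,1,1,1,1,1,1,1).

The boundary map ∂_3: C_3 → C_2 sends each 3-simplex σ to the alternating sum Σ_i (−1)^i (σ with its i-th vertex removed). For instance
  ∂[v_1,v_2,v_7,v_9] = [v_2,v_7,v_9] − [v_1,v_7,v_9] + [v_1,v_2,v_9] − [v_1,v_2,v_7].
The 13×1 boundary matrix has rank 1 and Smith normal form diag(1).

Now H_k = ker ∂_k / im ∂_{k+1}, so:

  H_0: rank C_0 − rank ∂_1 = 10 − 9 = 1, and the invariant factors of ∂_1 are all 1, so H_0 ≅ Z.
  H_1: rank ker ∂_1 − rank ∂_2 = (23 − 9) − 12 = 2, and the invariant factors of ∂_2 are all 1, so H_1 ≅ Z^2.
  H_2: rank ker ∂_2 − rank ∂_3 = (13 − 12) − 1 = 0, and the invariant factors of ∂_3 are all 1, so H_2 ≅ 0.
  H_3: rank ker ∂_3 − rank ∂_4 = (1 − 1) − 0 = 0, and there is no ∂_4, so H_3 ≅ 0.

As a check, the Euler characteristic is 10 − 23 + 13 − 1 = -1, which agrees with 1 − 2 + 0 − 0 = -1.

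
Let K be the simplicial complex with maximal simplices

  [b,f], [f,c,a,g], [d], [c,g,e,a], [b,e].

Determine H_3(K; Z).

Fix the vertex order a < b < c < d < e < f < g and write every simplex with vertices in increasing order. Then dim K = 3 and the simplices of K are:

  0-simplices (7): a, b, c, d, e, f, g
  1-simplices (11): ac, ae, af, ag, be, bf, ce, cf, cg, eg, fg
  2-simplices (7): ace, acf, acg, aeg, afg, ceg, cfg
  3-simplices (2): aceg, acfg

giving chain groups C_0 ≅ Z^7, C_1 ≅ Z^11, C_2 ≅ Z^7, C_3 ≅ Z^2.

The boundary map ∂_1: C_1 → C_0 maps an edge to its endpoints' difference, ∂[p,q] = q − p. For instance
  ∂cf = f − c.
This gives a 7×11 integer matrix of rank 5; reducing to Smith normal form yields diagonal entries (1,1,1,1,1).

∂_2: C_2 → C_1 maps a triangle to the signed sum of its edges. For instance
  ∂acg = cg − ag + ac,
  ∂aeg = eg − ag + ae.
The resulting 11×7 matrix has rank 5, and its Smith normal form has invariant factors (1,1,1,1,1).

The boundary map ∂_3: C_3 → C_2 sends each 3-simplex σ to the alternating sum Σ_i (−1)^i (σ with its i-th vertex removed). For instance
  ∂aceg = ceg − aeg + acg − ace,
  ∂acfg = cfg − afg + acg − acf.
This gives a 7×2 integer matrix of rank 2; reducing to Smith normal form yields diagonal entries (1,1).

Reading off H_k = ker ∂_k / im ∂_{k+1}:

  H_3: rank ker ∂_3 − rank ∂_4 = (2 − 2) − 0 = 0, and there is no ∂_4, so H_3 ≅ 0.

H_3 ≅ 0.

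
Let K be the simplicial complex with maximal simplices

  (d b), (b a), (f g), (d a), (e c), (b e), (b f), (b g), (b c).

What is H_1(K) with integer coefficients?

We work with the vertex ordering a < b < c < d < e < f < g. The simplices of K, each written with vertices in increasing order, are:

  0-simplices (7): a, b, c, d, e, f, g
  1-simplices (9): ab, ad, bc, bd, be, bf, bg, ce, fg

giving chain groups C_0 ≅ Z^7, C_1 ≅ Z^9.

Boundary ∂_1: C_1 → C_0 is given by ∂[p,q] = [q] − [p].
As a 7×9 matrix over Z this has rank 6, with invariant factors (1,1,1,1,1,1).

Now H_k = ker ∂_k / im ∂_{k+1}, so:

  H_1: rank ker ∂_1 − rank ∂_2 = (9 − 6) − 0 = 3, and there is no ∂_2, so H_1 = Z^3.

H_1 = Z^3.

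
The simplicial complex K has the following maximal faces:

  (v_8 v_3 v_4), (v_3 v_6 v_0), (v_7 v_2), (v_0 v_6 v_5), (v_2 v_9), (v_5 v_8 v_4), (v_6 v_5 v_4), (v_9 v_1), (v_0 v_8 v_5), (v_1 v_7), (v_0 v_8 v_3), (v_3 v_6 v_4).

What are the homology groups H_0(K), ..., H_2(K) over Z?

We work with the vertex ordering v_0 < v_1 < v_2 < v_3 < v_4 < v_5 < v_6 < v_7 < v_8 < v_9. The simplices of K, each written with vertices in increasing order, are:

  0-simplices (10): [v_0], [v_1], [v_2], [v_3], [v_4], [v_5], [v_6], [v_7], [v_8], [v_9]
  1-simplices (16): (16 of them)
  2-simplices (8): [v_0,v_3,v_6], [v_0,v_3,v_8], [v_0,v_5,v_6], [v_0,v_5,v_8], [v_3,v_4,v_6], [v_3,v_4,v_8], [v_4,v_5,v_6], [v_4,v_5,v_8]

Hence C_0 ≅ Z^10, C_1 ≅ Z^16, C_2 ≅ Z^8.

The boundary map ∂_1: C_1 → C_0 sends each edge [p,q] (with p < q) to q − p.
As a 10×16 matrix over Z this has rank 8, with invariant factors (1,1,1,1,1,1,1,1).

The boundary map ∂_2: C_2 → C_1 sends each 2-simplex [p,q,r] to [q,r] − [p,r] + [p,q]. For instance
  ∂[v_0,v_3,v_8] = [v_3,v_8] − [v_0,v_8] + [v_0,v_3],
  ∂[v_3,v_4,v_6] = [v_4,v_6] − [v_3,v_6] + [v_3,v_4].
The resulting 16×8 matrix has rank 7, and its Smith normal form has invariant factors (1,1,1,1,1,1,1).

From H_k ≅ ker(∂_k) / im(∂_{k+1}) we obtain:

  H_0: rank C_0 − rank ∂_1 = 10 − 8 = 2, and the invariant factors of ∂_1 are all 1, so H_0 ≅ Z^2.
  H_1: rank ker ∂_1 − rank ∂_2 = (16 − 8) − 7 = 1, and the invariant factors of ∂_2 are all 1, so H_1 ≅ Z.
  H_2: rank ker ∂_2 − rank ∂_3 = (8 − 7) − 0 = 1, and there is no ∂_3, so H_2 ≅ Z.

H_0 ≅ Z^2,  H_1 ≅ Z,  H_2 ≅ Z.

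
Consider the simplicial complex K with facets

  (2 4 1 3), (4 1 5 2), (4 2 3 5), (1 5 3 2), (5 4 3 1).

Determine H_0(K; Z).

Fix the vertex order 1 < 2 < 3 < 4 < 5 and write every simplex with vertices in increasing order. Then dim K = 3 and the simplices of K are:

  0-simplices (5): [1], [2], [3], [4], [5]
  1-simplices (10): [1,2], [1,3], [1,4], [1,5], [2,3], [2,4], [2,5], [3,4], [3,5], [4,5]
  2-simplices (10): [1,2,3], [1,2,4], [1,2,5], [1,3,4], [1,3,5], [1,4,5], [2,3,4], [2,3,5], [2,4,5], [3,4,5]
  3-simplices (5): [1,2,3,4], [1,2,3,5], [1,2,4,5], [1,3,4,5], [2,3,4,5]

so the chain groups are C_0 ≅ Z^5, C_1 ≅ Z^10, C_2 ≅ Z^10, C_3 ≅ Z^5.

The boundary map ∂_1: C_1 → C_0 sends each edge [p,q] (with p < q) to q − p.
The 5×10 boundary matrix has rank 4 and Smith normal form diag(1,1,1,1).

The boundary map ∂_2: C_2 → C_1 maps a triangle to the signed sum of its edges. For instance
  ∂[1,2,5] = [2,5] − [1,5] + [1,2],
  ∂[2,3,4] = [3,4] − [2,4] + [2,3].
This gives a 10×10 integer matrix of rank 6; reducing to Smith normal form yields diagonal entries (1,1,1,1,1,1).

Boundary ∂_3: C_3 → C_2 sends each 3-simplex σ to the alternating sum Σ_i (−1)^i (σ with its i-th vertex removed). For instance
  ∂[1,3,4,5] = [3,4,5] − [1,4,5] + [1,3,5] − [1,3,4],
  ∂[2,3,4,5] = [3,4,5] − [2,4,5] + [2,3,5] − [2,3,4].
As a 10×5 matrix over Z this has rank 4, with invariant factors (1,1,1,1).

Now H_k = ker ∂_k / im ∂_{k+1}, so:

  H_0: rank C_0 − rank ∂_1 = 5 − 4 = 1, and the invariant factors of ∂_1 are all 1, so H_0 ≅ Z.

(K is a triangulation of the 3-sphere S^3.)

H_0 = Z.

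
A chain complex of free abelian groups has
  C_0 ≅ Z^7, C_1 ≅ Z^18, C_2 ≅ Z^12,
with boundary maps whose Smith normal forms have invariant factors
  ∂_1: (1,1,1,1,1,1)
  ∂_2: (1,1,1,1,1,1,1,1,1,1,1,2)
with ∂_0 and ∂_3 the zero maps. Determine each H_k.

H_0: b_0 = 7 − 0 − 6 = 1; torsion from ∂_1 factors > 1: none. So H_0 ≅ Z.
H_1: b_1 = 18 − 6 − 12 = 0; torsion from ∂_2 factors > 1: [2]. So H_1 ≅ Z_2.
H_2: b_2 = 12 − 12 − 0 = 0; torsion from ∂_3 factors > 1: none. So H_2 ≅ 0.

H_0 ≅ Z,  H_1 ≅ Z_2,  H_2 = 0.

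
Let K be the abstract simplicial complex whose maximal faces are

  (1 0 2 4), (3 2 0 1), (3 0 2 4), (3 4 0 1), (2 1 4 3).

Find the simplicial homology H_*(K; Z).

H_0 = Z,  H_1 = 0,  H_2 = 0,  H_3 = Z.

Fix the vertex order 0 < 1 < 2 < 3 < 4 and write every simplex with vertices in increasing order. Then dim K = 3 and the simplices of K are:

  0-simplices (5): [0], [1], [2], [3], [4]
  1-simplices (10): [0,1], [0,2], [0,3], [0,4], [1,2], [1,3], [1,4], [2,3], [2,4], [3,4]
  2-simplices (10): [0,1,2], [0,1,3], [0,1,4], [0,2,3], [0,2,4], [0,3,4], [1,2,3], [1,2,4], [1,3,4], [2,3,4]
  3-simplices (5): [0,1,2,3], [0,1,2,4], [0,1,3,4], [0,2,3,4], [1,2,3,4]

giving chain groups C_0 ≅ Z^5, C_1 ≅ Z^10, C_2 ≅ Z^10, C_3 ≅ Z^5.

Boundary ∂_1: C_1 → C_0 sends each edge [p,q] (with p < q) to q − p.
The 5×10 boundary matrix has rank 4 and Smith normal form diag(1,1,1,1).

Boundary ∂_2: C_2 → C_1 maps a triangle to the signed sum of its edges. For instance
  ∂[2,3,4] = [3,4] − [2,4] + [2,3],
  ∂[0,1,2] = [1,2] − [0,2] + [0,1].
The 10×10 boundary matrix has rank 6 and Smith normal form diag(1,1,1,1,1,1).

The boundary map ∂_3: C_3 → C_2 sends each 3-simplex σ to the alternating sum Σ_i (−1)^i (σ with its i-th vertex removed). For instance
  ∂[1,2,3,4] = [2,3,4] − [1,3,4] + [1,2,4] − [1,2,3],
  ∂[0,1,2,4] = [1,2,4] − [0,2,4] + [0,1,4] − [0,1,2].
This gives a 10×5 integer matrix of rank 4; reducing to Smith normal form yields diagonal entries (1,1,1,1).

From H_k ≅ ker(∂_k) / im(∂_{k+1}) we obtain:

  H_0: rank C_0 − rank ∂_1 = 5 − 4 = 1, and the invariant factors of ∂_1 are all 1, so H_0 = Z.
  H_1: rank ker ∂_1 − rank ∂_2 = (10 − 4) − 6 = 0, and the invariant factors of ∂_2 are all 1, so H_1 = 0.
  H_2: rank ker ∂_2 − rank ∂_3 = (10 − 6) − 4 = 0, and the invariant factors of ∂_3 are all 1, so H_2 = 0.
  H_3: rank ker ∂_3 − rank ∂_4 = (5 − 4) − 0 = 1, and there is no ∂_4, so H_3 = Z.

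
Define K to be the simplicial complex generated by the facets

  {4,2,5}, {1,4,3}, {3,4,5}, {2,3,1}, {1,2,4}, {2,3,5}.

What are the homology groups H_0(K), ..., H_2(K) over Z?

H_0 ≅ Z,  H_1 = 0,  H_2 ≅ Z.

Take the total order 1 < 2 < 3 < 4 < 5 on the vertex set. Then K (dimension 2) consists of the simplices:

  0-simplices (5): [1], [2], [3], [4], [5]
  1-simplices (9): [1,2], [1,3], [1,4], [2,3], [2,4], [2,5], [3,4], [3,5], [4,5]
  2-simplices (6): [1,2,3], [1,2,4], [1,3,4], [2,3,5], [2,4,5], [3,4,5]

so the chain groups are C_0 ≅ Z^5, C_1 ≅ Z^9, C_2 ≅ Z^6.

The boundary map ∂_1: C_1 → C_0 sends each edge [p,q] (with p < q) to q − p. For instance
  ∂[2,4] = [4] − [2].
The resulting 5×9 matrix has rank 4, and its Smith normal form has invariant factors (1,1,1,1).

The boundary map ∂_2: C_2 → C_1 maps a triangle to the signed sum of its edges. For instance
  ∂[2,3,5] = [3,5] − [2,5] + [2,3],
  ∂[1,3,4] = [3,4] − [1,4] + [1,3].
This gives a 9×6 integer matrix of rank 5; reducing to Smith normal form yields diagonal entries (1,1,1,1,1).

Now H_k = ker ∂_k / im ∂_{k+1}, so:

  H_0: rank C_0 − rank ∂_1 = 5 − 4 = 1, and the invariant factors of ∂_1 are all 1, so H_0 = Z.
  H_1: rank ker ∂_1 − rank ∂_2 = (9 − 4) − 5 = 0, and the invariant factors of ∂_2 are all 1, so H_1 = 0.
  H_2: rank ker ∂_2 − rank ∂_3 = (6 − 5) − 0 = 1, and there is no ∂_3, so H_2 = Z.

As a check, the Euler characteristic is 5 − 9 + 6 = 2, which agrees with 1 − 0 + 1 = 2.
(K is a triangulation of the 2-sphere S^2.)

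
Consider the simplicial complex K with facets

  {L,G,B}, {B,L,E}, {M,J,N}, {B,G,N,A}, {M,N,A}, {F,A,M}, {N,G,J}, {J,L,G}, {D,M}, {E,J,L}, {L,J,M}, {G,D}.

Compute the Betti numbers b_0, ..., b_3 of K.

Order the vertices as A < B < D < E < F < G < J < L < M < N. Listing each simplex with vertices in this order, K has dimension 3 with simplices:

  0-simplices (10): A, B, D, E, F, G, J, L, M, N
  1-simplices (22): AB, AF, AG, AM, AN, BE, BG, BL, BN, DG, DM, EJ, EL, FM, GJ, GL, GN, JL, JM, JN, LM, MN
  2-simplices (13): ABG, ABN, AFM, AGN, AMN, BEL, BGL, BGN, EJL, GJL, GJN, JLM, JMN
  3-simplices (1): ABGN

giving chain groups C_0 ≅ Z^10, C_1 ≅ Z^22, C_2 ≅ Z^13, C_3 ≅ Z^1.

The boundary map ∂_1: C_1 → C_0 is given by ∂[p,q] = [q] − [p]. For instance
  ∂JM = M − J.
The 10×22 boundary matrix has rank 9 and Smith normal form diag(1,1,1,1,1,1,1,1,1).

Boundary ∂_2: C_2 → C_1 sends each 2-simplex [p,q,r] to [q,r] − [p,r] + [p,q]. For instance
  ∂GJN = JN − GN + GJ,
  ∂ABN = BN − AN + AB.
The resulting 22×13 matrix has rank 12, and its Smith normal form has invariant factors (1,1,1,1,1,1,1,1,1,1,1,1).

The boundary map ∂_3: C_3 → C_2 sends each 3-simplex σ to the alternating sum Σ_i (−1)^i (σ with its i-th vertex removed). For instance
  ∂ABGN = BGN − AGN + ABN − ABG.
This gives a 13×1 integer matrix of rank 1; reducing to Smith normal form yields diagonal entries (1).

Now H_k = ker ∂_k / im ∂_{k+1}, so:

  H_0: rank C_0 − rank ∂_1 = 10 − 9 = 1, and the invariant factors of ∂_1 are all 1, so H_0 ≅ Z.
  H_1: rank ker ∂_1 − rank ∂_2 = (22 − 9) − 12 = 1, and the invariant factors of ∂_2 are all 1, so H_1 ≅ Z.
  H_2: rank ker ∂_2 − rank ∂_3 = (13 − 12) − 1 = 0, and the invariant factors of ∂_3 are all 1, so H_2 ≅ 0.
  H_3: rank ker ∂_3 − rank ∂_4 = (1 − 1) − 0 = 0, and there is no ∂_4, so H_3 ≅ 0.

Hence the Betti numbers are b_0 = 1, b_1 = 1, b_2 = 0, b_3 = 0.

b_0 = 1, b_1 = 1, b_2 = 0, b_3 = 0.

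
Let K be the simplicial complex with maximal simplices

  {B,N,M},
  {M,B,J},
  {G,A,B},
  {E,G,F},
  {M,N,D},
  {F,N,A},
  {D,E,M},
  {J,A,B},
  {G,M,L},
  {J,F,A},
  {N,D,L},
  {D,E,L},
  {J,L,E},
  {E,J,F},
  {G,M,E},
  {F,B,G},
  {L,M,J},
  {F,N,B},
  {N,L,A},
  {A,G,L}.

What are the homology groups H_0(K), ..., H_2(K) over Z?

Take the total order A < B < D < E < F < G < J < L < M < N on the vertex set. Then K (dimension 2) consists of the simplices:

  0-simplices (10): A, B, D, E, F, G, J, L, M, N
  1-simplices (30): AB, AF, AG, AJ, AL, AN, BF, BG, BJ, BM, BN, DE, DL, DM, DN, EF, EG, EJ, EL, EM, FG, FJ, FN, GL, GM, JL, JM, LM, LN, MN
  2-simplices (20): ABG, ABJ, AFJ, AFN, AGL, ALN, BFG, BFN, BJM, BMN, DEL, DEM, DLN, DMN, EFG, EFJ, EGM, EJL, GLM, JLM

giving chain groups C_0 ≅ Z^10, C_1 ≅ Z^30, C_2 ≅ Z^20.

Boundary ∂_1: C_1 → C_0 is given by ∂[p,q] = [q] − [p]. For instance
  ∂FJ = J − F.
As a 10×30 matrix over Z this has rank 9, with invariant factors (1,1,1,1,1,1,1,1,1).

The boundary map ∂_2: C_2 → C_1 sends each 2-simplex [p,q,r] to [q,r] − [p,r] + [p,q]. For instance
  ∂GLM = LM − GM + GL,
  ∂AGL = GL − AL + AG.
The 30×20 boundary matrix has rank 20 and Smith normal form diag(1,1,1,1,1,1,1,1,1,1,1,1,1,1,1,1,1,1,1,2).

From H_k ≅ ker(∂_k) / im(∂_{k+1}) we obtain:

  H_0: rank C_0 − rank ∂_1 = 10 − 9 = 1, and the invariant factors of ∂_1 are all 1, so H_0 ≅ Z.
  H_1: rank ker ∂_1 − rank ∂_2 = (30 − 9) − 20 = 1, and ∂_2 has invariant factor 2 > 1, so H_1 ≅ Z ⊕ Z_2.
  H_2: rank ker ∂_2 − rank ∂_3 = (20 − 20) − 0 = 0, and there is no ∂_3, so H_2 ≅ 0.

As a check, the Euler characteristic is 10 − 30 + 20 = 0, which agrees with 1 − 1 + 0 = 0.

H_0 = Z,  H_1 = Z ⊕ Z_2,  H_2 = 0.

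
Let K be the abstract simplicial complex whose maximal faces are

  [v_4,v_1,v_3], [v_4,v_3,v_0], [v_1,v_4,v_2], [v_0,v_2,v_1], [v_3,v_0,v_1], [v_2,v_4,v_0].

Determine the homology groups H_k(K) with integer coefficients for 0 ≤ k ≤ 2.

H_0 = Z,  H_1 = 0,  H_2 = Z.

Take the total order v_0 < v_1 < v_2 < v_3 < v_4 on the vertex set. Then K (dimension 2) consists of the simplices:

  0-simplices (5): [v_0], [v_1], [v_2], [v_3], [v_4]
  1-simplices (9): [v_0,v_1], [v_0,v_2], [v_0,v_3], [v_0,v_4], [v_1,v_2], [v_1,v_3], [v_1,v_4], [v_2,v_4], [v_3,v_4]
  2-simplices (6): [v_0,v_1,v_2], [v_0,v_1,v_3], [v_0,v_2,v_4], [v_0,v_3,v_4], [v_1,v_2,v_4], [v_1,v_3,v_4]

so the chain groups are C_0 ≅ Z^5, C_1 ≅ Z^9, C_2 ≅ Z^6.

∂_1: C_1 → C_0 maps an edge to its endpoints' difference, ∂[p,q] = q − p. For instance
  ∂[v_2,v_4] = [v_4] − [v_2].
The resulting 5×9 matrix has rank 4, and its Smith normal form has invariant factors (1,1,1,1).

The boundary map ∂_2: C_2 → C_1 sends each 2-simplex [p,q,r] to [q,r] − [p,r] + [p,q]. For instance
  ∂[v_0,v_3,v_4] = [v_3,v_4] − [v_0,v_4] + [v_0,v_3],
  ∂[v_0,v_2,v_4] = [v_2,v_4] − [v_0,v_4] + [v_0,v_2].
The resulting 9×6 matrix has rank 5, and its Smith normal form has invariant factors (1,1,1,1,1).

Computing H_k = (kernel of ∂_k) / (image of ∂_{k+1}):

  H_0: rank C_0 − rank ∂_1 = 5 − 4 = 1, and the invariant factors of ∂_1 are all 1, so H_0 ≅ Z.
  H_1: rank ker ∂_1 − rank ∂_2 = (9 − 4) − 5 = 0, and the invariant factors of ∂_2 are all 1, so H_1 ≅ 0.
  H_2: rank ker ∂_2 − rank ∂_3 = (6 − 5) − 0 = 1, and there is no ∂_3, so H_2 ≅ Z.

As a check, the Euler characteristic is 5 − 9 + 6 = 2, which agrees with 1 − 0 + 1 = 2.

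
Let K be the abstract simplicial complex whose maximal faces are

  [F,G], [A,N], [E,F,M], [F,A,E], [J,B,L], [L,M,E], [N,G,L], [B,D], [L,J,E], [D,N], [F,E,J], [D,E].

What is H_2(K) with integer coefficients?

Order the vertices as A < B < D < E < F < G < J < L < M < N. Listing each simplex with vertices in this order, K has dimension 2 with simplices:

  0-simplices (10): A, B, D, E, F, G, J, L, M, N
  1-simplices (20): AE, AF, AN, BD, BJ, BL, DE, DN, EF, EJ, EL, EM, FG, FJ, FM, GL, GN, JL, LM, LN
  2-simplices (7): AEF, BJL, EFJ, EFM, EJL, ELM, GLN

Hence C_0 ≅ Z^10, C_1 ≅ Z^20, C_2 ≅ Z^7.

The boundary map ∂_1: C_1 → C_0 sends each edge [p,q] (with p < q) to q − p.
The resulting 10×20 matrix has rank 9, and its Smith normal form has invariant factors (1,1,1,1,1,1,1,1,1).

Boundary ∂_2: C_2 → C_1 acts by ∂[p,q,r] = [q,r] − [p,r] + [p,q]. For instance
  ∂EFM = FM − EM + EF,
  ∂GLN = LN − GN + GL.
This gives a 20×7 integer matrix of rank 7; reducing to Smith normal form yields diagonal entries (1,1,1,1,1,1,1).

Reading off H_k = ker ∂_k / im ∂_{k+1}:

  H_2: rank ker ∂_2 − rank ∂_3 = (7 − 7) − 0 = 0, and there is no ∂_3, so H_2 = 0.

H_2 ≅ 0.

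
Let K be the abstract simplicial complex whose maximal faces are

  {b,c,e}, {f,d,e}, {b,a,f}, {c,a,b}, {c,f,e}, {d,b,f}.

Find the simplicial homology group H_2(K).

H_2 ≅ 0.

We work with the vertex ordering a < b < c < d < e < f. The simplices of K, each written with vertices in increasing order, are:

  0-simplices (6): a, b, c, d, e, f
  1-simplices (12): ab, ac, af, bc, bd, be, bf, ce, cf, de, df, ef
  2-simplices (6): abc, abf, bce, bdf, cef, def

so the chain groups are C_0 ≅ Z^6, C_1 ≅ Z^12, C_2 ≅ Z^6.

Boundary ∂_1: C_1 → C_0 is given by ∂[p,q] = [q] − [p].
The resulting 6×12 matrix has rank 5, and its Smith normal form has invariant factors (1,1,1,1,1).

The boundary map ∂_2: C_2 → C_1 acts by ∂[p,q,r] = [q,r] − [p,r] + [p,q]. For instance
  ∂cef = ef − cf + ce,
  ∂abc = bc − ac + ab.
The resulting 12×6 matrix has rank 6, and its Smith normal form has invariant factors (1,1,1,1,1,1).

From H_k ≅ ker(∂_k) / im(∂_{k+1}) we obtain:

  H_2: rank ker ∂_2 − rank ∂_3 = (6 − 6) − 0 = 0, and there is no ∂_3, so H_2 = 0.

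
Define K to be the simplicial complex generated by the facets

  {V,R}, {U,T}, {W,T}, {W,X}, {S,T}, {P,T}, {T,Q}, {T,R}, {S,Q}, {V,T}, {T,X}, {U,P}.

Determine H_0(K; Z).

Take the total order P < Q < R < S < T < U < V < W < X on the vertex set. Then K (dimension 1) consists of the simplices:

  0-simplices (9): P, Q, R, S, T, U, V, W, X
  1-simplices (12): PT, PU, QS, QT, RT, RV, ST, TU, TV, TW, TX, WX

giving chain groups C_0 ≅ Z^9, C_1 ≅ Z^12.

∂_1: C_1 → C_0 sends each edge [p,q] (with p < q) to q − p. For instance
  ∂PU = U − P.
The 9×12 boundary matrix has rank 8 and Smith normal form diag(1,1,1,1,1,1,1,1).

Computing H_k = (kernel of ∂_k) / (image of ∂_{k+1}):

  H_0: rank C_0 − rank ∂_1 = 9 − 8 = 1, and the invariant factors of ∂_1 are all 1, so H_0 ≅ Z.

H_0 ≅ Z.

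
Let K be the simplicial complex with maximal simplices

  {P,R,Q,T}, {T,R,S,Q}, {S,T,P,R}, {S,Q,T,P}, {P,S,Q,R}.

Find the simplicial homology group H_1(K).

H_1 ≅ 0.

Take the total order P < Q < R < S < T on the vertex set. Then K (dimension 3) consists of the simplices:

  0-simplices (5): P, Q, R, S, T
  1-simplices (10): PQ, PR, PS, PT, QR, QS, QT, RS, RT, ST
  2-simplices (10): PQR, PQS, PQT, PRS, PRT, PST, QRS, QRT, QST, RST
  3-simplices (5): PQRS, PQRT, PQST, PRST, QRST

giving chain groups C_0 ≅ Z^5, C_1 ≅ Z^10, C_2 ≅ Z^10, C_3 ≅ Z^5.

The boundary map ∂_1: C_1 → C_0 is given by ∂[p,q] = [q] − [p].
As a 5×10 matrix over Z this has rank 4, with invariant factors (1,1,1,1).

Boundary ∂_2: C_2 → C_1 maps a triangle to the signed sum of its edges. For instance
  ∂PQT = QT − PT + PQ,
  ∂QRS = RS − QS + QR.
The 10×10 boundary matrix has rank 6 and Smith normal form diag(1,1,1,1,1,1).

The boundary map ∂_3: C_3 → C_2 sends each 3-simplex σ to the alternating sum Σ_i (−1)^i (σ with its i-th vertex removed). For instance
  ∂PQRT = QRT − PRT + PQT − PQR,
  ∂PRST = RST − PST + PRT − PRS.
As a 10×5 matrix over Z this has rank 4, with invariant factors (1,1,1,1).

Computing H_k = (kernel of ∂_k) / (image of ∂_{k+1}):

  H_1: rank ker ∂_1 − rank ∂_2 = (10 − 4) − 6 = 0, and the invariant factors of ∂_2 are all 1, so H_1 ≅ 0.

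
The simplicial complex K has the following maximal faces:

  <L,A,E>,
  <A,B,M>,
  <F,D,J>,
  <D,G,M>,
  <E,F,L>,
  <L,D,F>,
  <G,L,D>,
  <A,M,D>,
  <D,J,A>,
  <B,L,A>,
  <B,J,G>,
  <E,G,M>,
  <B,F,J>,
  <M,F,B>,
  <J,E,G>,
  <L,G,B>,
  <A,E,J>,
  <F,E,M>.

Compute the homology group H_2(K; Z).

Take the total order A < B < D < E < F < G < J < L < M on the vertex set. Then K (dimension 2) consists of the simplices:

  0-simplices (9): A, B, D, E, F, G, J, L, M
  1-simplices (27): AB, AD, AE, AJ, AL, AM, BF, BG, BJ, BL, BM, DF, DG, DJ, DL, DM, EF, EG, EJ, EL, EM, FJ, FL, FM, GJ, GL, GM
  2-simplices (18): ABL, ABM, ADJ, ADM, AEJ, AEL, BFJ, BFM, BGJ, BGL, DFJ, DFL, DGL, DGM, EFL, EFM, EGJ, EGM

giving chain groups C_0 ≅ Z^9, C_1 ≅ Z^27, C_2 ≅ Z^18.

The boundary map ∂_1: C_1 → C_0 is given by ∂[p,q] = [q] − [p]. For instance
  ∂BF = F − B.
This gives a 9×27 integer matrix of rank 8; reducing to Smith normal form yields diagonal entries (1,1,1,1,1,1,1,1).

∂_2: C_2 → C_1 acts by ∂[p,q,r] = [q,r] − [p,r] + [p,q]. For instance
  ∂EGM = GM − EM + EG,
  ∂BFJ = FJ − BJ + BF.
The 27×18 boundary matrix has rank 17 and Smith normal form diag(1,1,1,1,1,1,1,1,1,1,1,1,1,1,1,1,1).

Now H_k = ker ∂_k / im ∂_{k+1}, so:

  H_2: rank ker ∂_2 − rank ∂_3 = (18 − 17) − 0 = 1, and there is no ∂_3, so H_2 ≅ Z.

(K is a triangulation of the torus T^2.)

H_2 = Z.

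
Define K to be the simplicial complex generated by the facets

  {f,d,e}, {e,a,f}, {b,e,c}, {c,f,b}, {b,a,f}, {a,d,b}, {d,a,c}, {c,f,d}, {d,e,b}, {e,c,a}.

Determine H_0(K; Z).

H_0 ≅ Z.

Take the total order a < b < c < d < e < f on the vertex set. Then K (dimension 2) consists of the simplices:

  0-simplices (6): a, b, c, d, e, f
  1-simplices (15): ab, ac, ad, ae, af, bc, bd, be, bf, cd, ce, cf, de, df, ef
  2-simplices (10): abd, abf, acd, ace, aef, bce, bcf, bde, cdf, def

so the chain groups are C_0 ≅ Z^6, C_1 ≅ Z^15, C_2 ≅ Z^10.

∂_1: C_1 → C_0 sends each edge [p,q] (with p < q) to q − p. For instance
  ∂cd = d − c.
As a 6×15 matrix over Z this has rank 5, with invariant factors (1,1,1,1,1).

∂_2: C_2 → C_1 sends each 2-simplex [p,q,r] to [q,r] − [p,r] + [p,q]. For instance
  ∂abf = bf − af + ab,
  ∂bde = de − be + bd.
As a 15×10 matrix over Z this has rank 10, with invariant factors (1,1,1,1,1,1,1,1,1,2).

Computing H_k = (kernel of ∂_k) / (image of ∂_{k+1}):

  H_0: rank C_0 − rank ∂_1 = 6 − 5 = 1, and the invariant factors of ∂_1 are all 1, so H_0 ≅ Z.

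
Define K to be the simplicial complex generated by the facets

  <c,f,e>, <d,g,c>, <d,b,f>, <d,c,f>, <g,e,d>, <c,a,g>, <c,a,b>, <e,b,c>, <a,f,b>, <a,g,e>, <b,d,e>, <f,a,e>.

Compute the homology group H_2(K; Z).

H_2 = 0.

Take the total order a < b < c < d < e < f < g on the vertex set. Then K (dimension 2) consists of the simplices:

  0-simplices (7): a, b, c, d, e, f, g
  1-simplices (18): ab, ac, ae, af, ag, bc, bd, be, bf, cd, ce, cf, cg, de, df, dg, ef, eg
  2-simplices (12): abc, abf, acg, aef, aeg, bce, bde, bdf, cdf, cdg, cef, deg

so the chain groups are C_0 ≅ Z^7, C_1 ≅ Z^18, C_2 ≅ Z^12.

The boundary map ∂_1: C_1 → C_0 maps an edge to its endpoints' difference, ∂[p,q] = q − p.
The resulting 7×18 matrix has rank 6, and its Smith normal form has invariant factors (1,1,1,1,1,1).

∂_2: C_2 → C_1 sends each 2-simplex [p,q,r] to [q,r] − [p,r] + [p,q]. For instance
  ∂cef = ef − cf + ce,
  ∂deg = eg − dg + de.
This gives a 18×12 integer matrix of rank 12; reducing to Smith normal form yields diagonal entries (1,1,1,1,1,1,1,1,1,1,1,2).

Reading off H_k = ker ∂_k / im ∂_{k+1}:

  H_2: rank ker ∂_2 − rank ∂_3 = (12 − 12) − 0 = 0, and there is no ∂_3, so H_2 = 0.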